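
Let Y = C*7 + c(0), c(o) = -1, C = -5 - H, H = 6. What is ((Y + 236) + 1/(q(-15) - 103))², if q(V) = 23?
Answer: 159744321/6400 ≈ 24960.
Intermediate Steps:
C = -11 (C = -5 - 1*6 = -5 - 6 = -11)
Y = -78 (Y = -11*7 - 1 = -77 - 1 = -78)
((Y + 236) + 1/(q(-15) - 103))² = ((-78 + 236) + 1/(23 - 103))² = (158 + 1/(-80))² = (158 - 1/80)² = (12639/80)² = 159744321/6400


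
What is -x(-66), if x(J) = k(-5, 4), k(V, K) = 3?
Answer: -3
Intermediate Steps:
x(J) = 3
-x(-66) = -1*3 = -3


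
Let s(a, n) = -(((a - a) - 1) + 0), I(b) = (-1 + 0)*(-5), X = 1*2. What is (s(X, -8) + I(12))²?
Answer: 36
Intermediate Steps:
X = 2
I(b) = 5 (I(b) = -1*(-5) = 5)
s(a, n) = 1 (s(a, n) = -((0 - 1) + 0) = -(-1 + 0) = -1*(-1) = 1)
(s(X, -8) + I(12))² = (1 + 5)² = 6² = 36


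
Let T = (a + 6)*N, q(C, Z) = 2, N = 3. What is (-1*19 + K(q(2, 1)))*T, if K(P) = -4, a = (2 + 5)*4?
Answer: -2346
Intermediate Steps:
a = 28 (a = 7*4 = 28)
T = 102 (T = (28 + 6)*3 = 34*3 = 102)
(-1*19 + K(q(2, 1)))*T = (-1*19 - 4)*102 = (-19 - 4)*102 = -23*102 = -2346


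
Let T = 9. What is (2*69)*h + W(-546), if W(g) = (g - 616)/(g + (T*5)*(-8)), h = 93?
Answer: 5814383/453 ≈ 12835.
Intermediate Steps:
W(g) = (-616 + g)/(-360 + g) (W(g) = (g - 616)/(g + (9*5)*(-8)) = (-616 + g)/(g + 45*(-8)) = (-616 + g)/(g - 360) = (-616 + g)/(-360 + g))
(2*69)*h + W(-546) = (2*69)*93 + (-616 - 546)/(-360 - 546) = 138*93 - 1162/(-906) = 12834 - 1/906*(-1162) = 12834 + 581/453 = 5814383/453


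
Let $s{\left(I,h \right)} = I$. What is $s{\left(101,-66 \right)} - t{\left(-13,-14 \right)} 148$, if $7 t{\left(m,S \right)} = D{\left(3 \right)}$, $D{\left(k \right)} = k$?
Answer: $\frac{263}{7} \approx 37.571$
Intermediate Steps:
$t{\left(m,S \right)} = \frac{3}{7}$ ($t{\left(m,S \right)} = \frac{1}{7} \cdot 3 = \frac{3}{7}$)
$s{\left(101,-66 \right)} - t{\left(-13,-14 \right)} 148 = 101 - \frac{3}{7} \cdot 148 = 101 - \frac{444}{7} = \frac{263}{7}$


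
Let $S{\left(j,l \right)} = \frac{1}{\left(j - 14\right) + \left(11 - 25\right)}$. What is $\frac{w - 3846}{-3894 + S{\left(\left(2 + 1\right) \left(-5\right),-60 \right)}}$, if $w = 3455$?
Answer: $\frac{16813}{167443} \approx 0.10041$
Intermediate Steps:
$S{\left(j,l \right)} = \frac{1}{-28 + j}$ ($S{\left(j,l \right)} = \frac{1}{\left(j - 14\right) + \left(11 - 25\right)} = \frac{1}{\left(-14 + j\right) - 14} = \frac{1}{-28 + j}$)
$\frac{w - 3846}{-3894 + S{\left(\left(2 + 1\right) \left(-5\right),-60 \right)}} = \frac{3455 - 3846}{-3894 + \frac{1}{-28 + \left(2 + 1\right) \left(-5\right)}} = - \frac{391}{-3894 + \frac{1}{-28 + 3 \left(-5\right)}} = - \frac{391}{-3894 + \frac{1}{-28 - 15}} = - \frac{391}{-3894 + \frac{1}{-43}} = - \frac{391}{-3894 - \frac{1}{43}} = - \frac{391}{- \frac{167443}{43}} = \left(-391\right) \left(- \frac{43}{167443}\right) = \frac{16813}{167443}$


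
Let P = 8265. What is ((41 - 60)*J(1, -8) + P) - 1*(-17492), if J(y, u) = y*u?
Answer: 25909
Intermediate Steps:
J(y, u) = u*y
((41 - 60)*J(1, -8) + P) - 1*(-17492) = ((41 - 60)*(-8*1) + 8265) - 1*(-17492) = (-19*(-8) + 8265) + 17492 = (152 + 8265) + 17492 = 8417 + 17492 = 25909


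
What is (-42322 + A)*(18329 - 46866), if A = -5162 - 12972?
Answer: 1725232872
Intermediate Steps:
A = -18134
(-42322 + A)*(18329 - 46866) = (-42322 - 18134)*(18329 - 46866) = -60456*(-28537) = 1725232872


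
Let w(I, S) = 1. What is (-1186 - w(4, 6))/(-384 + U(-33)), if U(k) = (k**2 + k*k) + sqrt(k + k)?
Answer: -354913/536417 + 1187*I*sqrt(66)/3218502 ≈ -0.66164 + 0.0029962*I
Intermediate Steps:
U(k) = 2*k**2 + sqrt(2)*sqrt(k) (U(k) = (k**2 + k**2) + sqrt(2*k) = 2*k**2 + sqrt(2)*sqrt(k))
(-1186 - w(4, 6))/(-384 + U(-33)) = (-1186 - 1*1)/(-384 + (2*(-33)**2 + sqrt(2)*sqrt(-33))) = (-1186 - 1)/(-384 + (2*1089 + sqrt(2)*(I*sqrt(33)))) = -1187/(-384 + (2178 + I*sqrt(66))) = -1187/(1794 + I*sqrt(66))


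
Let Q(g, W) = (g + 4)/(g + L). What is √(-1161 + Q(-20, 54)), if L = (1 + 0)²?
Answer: I*√418817/19 ≈ 34.061*I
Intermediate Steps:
L = 1 (L = 1² = 1)
Q(g, W) = (4 + g)/(1 + g) (Q(g, W) = (g + 4)/(g + 1) = (4 + g)/(1 + g))
√(-1161 + Q(-20, 54)) = √(-1161 + (4 - 20)/(1 - 20)) = √(-1161 - 16/(-19)) = √(-1161 - 1/19*(-16)) = √(-1161 + 16/19) = √(-22043/19) = I*√418817/19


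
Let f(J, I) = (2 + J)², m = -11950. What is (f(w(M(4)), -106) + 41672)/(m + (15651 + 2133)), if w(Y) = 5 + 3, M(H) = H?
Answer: 20886/2917 ≈ 7.1601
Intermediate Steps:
w(Y) = 8
(f(w(M(4)), -106) + 41672)/(m + (15651 + 2133)) = ((2 + 8)² + 41672)/(-11950 + (15651 + 2133)) = (10² + 41672)/(-11950 + 17784) = (100 + 41672)/5834 = 41772*(1/5834) = 20886/2917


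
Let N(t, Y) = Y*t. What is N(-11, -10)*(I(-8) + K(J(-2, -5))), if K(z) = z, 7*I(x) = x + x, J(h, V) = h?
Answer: -3300/7 ≈ -471.43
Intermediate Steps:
I(x) = 2*x/7 (I(x) = (x + x)/7 = (2*x)/7 = 2*x/7)
N(-11, -10)*(I(-8) + K(J(-2, -5))) = (-10*(-11))*((2/7)*(-8) - 2) = 110*(-16/7 - 2) = 110*(-30/7) = -3300/7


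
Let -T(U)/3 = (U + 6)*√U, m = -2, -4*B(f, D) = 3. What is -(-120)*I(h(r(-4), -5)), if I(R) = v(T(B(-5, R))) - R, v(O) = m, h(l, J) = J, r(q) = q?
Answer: 360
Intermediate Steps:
B(f, D) = -¾ (B(f, D) = -¼*3 = -¾)
T(U) = -3*√U*(6 + U) (T(U) = -3*(U + 6)*√U = -3*(6 + U)*√U = -3*√U*(6 + U))
v(O) = -2
I(R) = -2 - R
-(-120)*I(h(r(-4), -5)) = -(-120)*(-2 - 1*(-5)) = -(-120)*(-2 + 5) = -(-120)*3 = -30*(-12) = 360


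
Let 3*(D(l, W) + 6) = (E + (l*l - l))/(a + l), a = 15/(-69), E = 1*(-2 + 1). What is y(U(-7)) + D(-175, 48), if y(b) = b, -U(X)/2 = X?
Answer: -611657/12090 ≈ -50.592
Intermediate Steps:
E = -1 (E = 1*(-1) = -1)
a = -5/23 (a = 15*(-1/69) = -5/23 ≈ -0.21739)
U(X) = -2*X
D(l, W) = -6 + (-1 + l² - l)/(3*(-5/23 + l)) (D(l, W) = -6 + ((-1 + (l*l - l))/(-5/23 + l))/3 = -6 + ((-1 + (l² - l))/(-5/23 + l))/3 = -6 + ((-1 + l² - l)/(-5/23 + l))/3 = -6 + (-1 + l² - l)/(3*(-5/23 + l)))
y(U(-7)) + D(-175, 48) = -2*(-7) + (67 - 437*(-175) + 23*(-175)²)/(3*(-5 + 23*(-175))) = 14 + (67 + 76475 + 23*30625)/(3*(-5 - 4025)) = 14 + (⅓)*(67 + 76475 + 704375)/(-4030) = 14 + (⅓)*(-1/4030)*780917 = 14 - 780917/12090 = -611657/12090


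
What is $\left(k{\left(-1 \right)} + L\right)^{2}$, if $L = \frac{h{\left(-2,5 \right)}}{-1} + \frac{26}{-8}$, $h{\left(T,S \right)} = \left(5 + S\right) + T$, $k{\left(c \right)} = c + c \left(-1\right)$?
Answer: $\frac{2025}{16} \approx 126.56$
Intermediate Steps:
$k{\left(c \right)} = 0$ ($k{\left(c \right)} = c - c = 0$)
$h{\left(T,S \right)} = 5 + S + T$
$L = - \frac{45}{4}$ ($L = \frac{5 + 5 - 2}{-1} + \frac{26}{-8} = 8 \left(-1\right) + 26 \left(- \frac{1}{8}\right) = -8 - \frac{13}{4} = - \frac{45}{4} \approx -11.25$)
$\left(k{\left(-1 \right)} + L\right)^{2} = \left(0 - \frac{45}{4}\right)^{2} = \left(- \frac{45}{4}\right)^{2} = \frac{2025}{16}$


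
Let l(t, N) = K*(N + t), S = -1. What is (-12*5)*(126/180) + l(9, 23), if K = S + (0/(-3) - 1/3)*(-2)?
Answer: -158/3 ≈ -52.667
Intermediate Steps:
K = -1/3 (K = -1 + (0/(-3) - 1/3)*(-2) = -1 + (0*(-1/3) - 1*1/3)*(-2) = -1 + (0 - 1/3)*(-2) = -1 - 1/3*(-2) = -1 + 2/3 = -1/3 ≈ -0.33333)
l(t, N) = -N/3 - t/3 (l(t, N) = -(N + t)/3 = -N/3 - t/3)
(-12*5)*(126/180) + l(9, 23) = (-12*5)*(126/180) + (-1/3*23 - 1/3*9) = -7560/180 + (-23/3 - 3) = -60*7/10 - 32/3 = -42 - 32/3 = -158/3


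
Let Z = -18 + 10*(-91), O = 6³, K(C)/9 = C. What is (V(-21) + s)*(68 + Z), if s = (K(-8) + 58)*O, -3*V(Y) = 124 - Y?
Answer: 7926620/3 ≈ 2.6422e+6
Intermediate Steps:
K(C) = 9*C
V(Y) = -124/3 + Y/3 (V(Y) = -(124 - Y)/3 = -124/3 + Y/3)
O = 216
Z = -928 (Z = -18 - 910 = -928)
s = -3024 (s = (9*(-8) + 58)*216 = (-72 + 58)*216 = -14*216 = -3024)
(V(-21) + s)*(68 + Z) = ((-124/3 + (⅓)*(-21)) - 3024)*(68 - 928) = ((-124/3 - 7) - 3024)*(-860) = (-145/3 - 3024)*(-860) = -9217/3*(-860) = 7926620/3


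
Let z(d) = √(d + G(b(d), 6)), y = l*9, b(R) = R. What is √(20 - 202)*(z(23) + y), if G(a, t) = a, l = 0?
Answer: 2*I*√2093 ≈ 91.499*I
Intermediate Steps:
y = 0 (y = 0*9 = 0)
z(d) = √2*√d (z(d) = √(d + d) = √(2*d) = √2*√d)
√(20 - 202)*(z(23) + y) = √(20 - 202)*(√2*√23 + 0) = √(-182)*(√46 + 0) = (I*√182)*√46 = 2*I*√2093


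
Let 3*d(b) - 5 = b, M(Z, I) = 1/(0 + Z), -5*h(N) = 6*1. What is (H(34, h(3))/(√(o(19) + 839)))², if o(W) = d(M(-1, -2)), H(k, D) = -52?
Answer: 8112/2521 ≈ 3.2178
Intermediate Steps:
h(N) = -6/5
M(Z, I) = 1/Z
d(b) = 5/3 + b/3
o(W) = 4/3 (o(W) = 5/3 + (⅓)/(-1) = 5/3 + (⅓)*(-1) = 5/3 - ⅓ = 4/3)
(H(34, h(3))/(√(o(19) + 839)))² = (-52/√(4/3 + 839))² = (-52*√7563/2521)² = 8112/2521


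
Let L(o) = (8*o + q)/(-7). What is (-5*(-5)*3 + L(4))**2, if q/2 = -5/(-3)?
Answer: 2157961/441 ≈ 4893.3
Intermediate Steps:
q = 10/3 (q = 2*(-5/(-3)) = 2*(-5*(-1/3)) = 2*(5/3) = 10/3 ≈ 3.3333)
L(o) = -10/21 - 8*o/7 (L(o) = (8*o + 10/3)/(-7) = (10/3 + 8*o)*(-1/7) = -10/21 - 8*o/7)
(-5*(-5)*3 + L(4))**2 = (-5*(-5)*3 + (-10/21 - 8/7*4))**2 = (25*3 + (-10/21 - 32/7))**2 = (75 - 106/21)**2 = (1469/21)**2 = 2157961/441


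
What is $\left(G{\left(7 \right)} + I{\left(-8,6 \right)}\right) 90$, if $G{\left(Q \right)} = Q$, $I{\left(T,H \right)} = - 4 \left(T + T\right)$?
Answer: $6390$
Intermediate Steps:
$I{\left(T,H \right)} = - 8 T$ ($I{\left(T,H \right)} = - 4 \cdot 2 T = - 8 T$)
$\left(G{\left(7 \right)} + I{\left(-8,6 \right)}\right) 90 = \left(7 - -64\right) 90 = \left(7 + 64\right) 90 = 71 \cdot 90 = 6390$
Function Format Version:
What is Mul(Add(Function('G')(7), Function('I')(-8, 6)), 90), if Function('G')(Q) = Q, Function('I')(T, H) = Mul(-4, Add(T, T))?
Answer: 6390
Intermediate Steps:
Function('I')(T, H) = Mul(-8, T) (Function('I')(T, H) = Mul(-4, Mul(2, T)) = Mul(-8, T))
Mul(Add(Function('G')(7), Function('I')(-8, 6)), 90) = Mul(Add(7, Mul(-8, -8)), 90) = Mul(Add(7, 64), 90) = Mul(71, 90) = 6390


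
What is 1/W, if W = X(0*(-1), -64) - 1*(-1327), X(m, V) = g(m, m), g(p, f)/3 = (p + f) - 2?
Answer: 1/1321 ≈ 0.00075700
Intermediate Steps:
g(p, f) = -6 + 3*f + 3*p (g(p, f) = 3*((p + f) - 2) = 3*((f + p) - 2) = 3*(-2 + f + p) = -6 + 3*f + 3*p)
X(m, V) = -6 + 6*m (X(m, V) = -6 + 3*m + 3*m = -6 + 6*m)
W = 1321 (W = (-6 + 6*(0*(-1))) - 1*(-1327) = (-6 + 6*0) + 1327 = (-6 + 0) + 1327 = -6 + 1327 = 1321)
1/W = 1/1321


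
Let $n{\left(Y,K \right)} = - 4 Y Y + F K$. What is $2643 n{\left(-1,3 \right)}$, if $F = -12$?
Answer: $-105720$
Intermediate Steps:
$n{\left(Y,K \right)} = - 12 K - 4 Y^{2}$ ($n{\left(Y,K \right)} = - 4 Y Y - 12 K = - 4 Y^{2} - 12 K = - 12 K - 4 Y^{2}$)
$2643 n{\left(-1,3 \right)} = 2643 \left(\left(-12\right) 3 - 4 \left(-1\right)^{2}\right) = 2643 \left(-36 - 4\right) = 2643 \left(-40\right) = -105720$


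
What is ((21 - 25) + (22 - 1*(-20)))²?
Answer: 1444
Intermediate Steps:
((21 - 25) + (22 - 1*(-20)))² = (-4 + (22 + 20))² = (-4 + 42)² = 38² = 1444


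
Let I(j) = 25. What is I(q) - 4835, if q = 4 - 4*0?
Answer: -4810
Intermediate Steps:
q = 4 (q = 4 + 0 = 4)
I(q) - 4835 = 25 - 4835 = -4810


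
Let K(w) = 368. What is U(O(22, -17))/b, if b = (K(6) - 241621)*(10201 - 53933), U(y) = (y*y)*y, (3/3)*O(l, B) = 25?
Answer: 15625/10550476196 ≈ 1.4810e-6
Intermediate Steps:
O(l, B) = 25
U(y) = y³ (U(y) = y²*y = y³)
b = 10550476196 (b = (368 - 241621)*(10201 - 53933) = -241253*(-43732) = 10550476196)
U(O(22, -17))/b = 25³/10550476196 = 15625*(1/10550476196) = 15625/10550476196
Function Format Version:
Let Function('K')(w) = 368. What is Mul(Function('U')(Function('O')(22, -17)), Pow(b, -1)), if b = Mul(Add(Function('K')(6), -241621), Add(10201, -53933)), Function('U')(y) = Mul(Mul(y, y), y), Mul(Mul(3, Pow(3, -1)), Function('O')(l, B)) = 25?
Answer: Rational(15625, 10550476196) ≈ 1.4810e-6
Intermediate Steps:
Function('O')(l, B) = 25
Function('U')(y) = Pow(y, 3) (Function('U')(y) = Mul(Pow(y, 2), y) = Pow(y, 3))
b = 10550476196 (b = Mul(Add(368, -241621), Add(10201, -53933)) = Mul(-241253, -43732) = 10550476196)
Mul(Function('U')(Function('O')(22, -17)), Pow(b, -1)) = Mul(Pow(25, 3), Pow(10550476196, -1)) = Mul(15625, Rational(1, 10550476196)) = Rational(15625, 10550476196)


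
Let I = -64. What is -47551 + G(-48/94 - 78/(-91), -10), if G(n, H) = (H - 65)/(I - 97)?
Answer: -7655636/161 ≈ -47551.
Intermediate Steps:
G(n, H) = 65/161 - H/161 (G(n, H) = (H - 65)/(-64 - 97) = (-65 + H)/(-161) = (-65 + H)*(-1/161) = 65/161 - H/161)
-47551 + G(-48/94 - 78/(-91), -10) = -47551 + (65/161 - 1/161*(-10)) = -47551 + (65/161 + 10/161) = -47551 + 75/161 = -7655636/161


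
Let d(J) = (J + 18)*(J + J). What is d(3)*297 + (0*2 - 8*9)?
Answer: 37350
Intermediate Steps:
d(J) = 2*J*(18 + J) (d(J) = (18 + J)*(2*J) = 2*J*(18 + J))
d(3)*297 + (0*2 - 8*9) = (2*3*(18 + 3))*297 + (0*2 - 8*9) = (2*3*21)*297 + (0 - 72) = 126*297 - 72 = 37422 - 72 = 37350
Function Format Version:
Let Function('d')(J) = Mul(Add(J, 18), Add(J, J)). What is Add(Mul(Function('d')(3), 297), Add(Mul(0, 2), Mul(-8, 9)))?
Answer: 37350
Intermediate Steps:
Function('d')(J) = Mul(2, J, Add(18, J)) (Function('d')(J) = Mul(Add(18, J), Mul(2, J)) = Mul(2, J, Add(18, J)))
Add(Mul(Function('d')(3), 297), Add(Mul(0, 2), Mul(-8, 9))) = Add(Mul(Mul(2, 3, Add(18, 3)), 297), Add(Mul(0, 2), Mul(-8, 9))) = Add(Mul(Mul(2, 3, 21), 297), Add(0, -72)) = Add(Mul(126, 297), -72) = Add(37422, -72) = 37350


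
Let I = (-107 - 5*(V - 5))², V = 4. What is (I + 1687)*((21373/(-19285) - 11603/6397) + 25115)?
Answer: 1291644108246181/4254005 ≈ 3.0363e+8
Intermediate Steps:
I = 10404 (I = (-107 - 5*(4 - 5))² = (-107 - 5*(-1))² = (-107 + 5)² = (-102)² = 10404)
(I + 1687)*((21373/(-19285) - 11603/6397) + 25115) = (10404 + 1687)*((21373/(-19285) - 11603/6397) + 25115) = 12091*((21373*(-1/19285) - 11603*1/6397) + 25115) = 12091*((-737/665 - 11603/6397) + 25115) = 12091*(-12430584/4254005 + 25115) = 12091*(106826904991/4254005) = 1291644108246181/4254005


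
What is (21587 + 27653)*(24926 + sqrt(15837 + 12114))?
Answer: 1227356240 + 541640*sqrt(231) ≈ 1.2356e+9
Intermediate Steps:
(21587 + 27653)*(24926 + sqrt(15837 + 12114)) = 49240*(24926 + sqrt(27951)) = 49240*(24926 + 11*sqrt(231)) = 1227356240 + 541640*sqrt(231)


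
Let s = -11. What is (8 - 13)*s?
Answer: 55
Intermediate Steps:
(8 - 13)*s = (8 - 13)*(-11) = -5*(-11) = 55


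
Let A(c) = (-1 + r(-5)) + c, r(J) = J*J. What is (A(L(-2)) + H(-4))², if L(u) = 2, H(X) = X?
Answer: 484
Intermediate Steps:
r(J) = J²
A(c) = 24 + c (A(c) = (-1 + (-5)²) + c = (-1 + 25) + c = 24 + c)
(A(L(-2)) + H(-4))² = ((24 + 2) - 4)² = (26 - 4)² = 22² = 484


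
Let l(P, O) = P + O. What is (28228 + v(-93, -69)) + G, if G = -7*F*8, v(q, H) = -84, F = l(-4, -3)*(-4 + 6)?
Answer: 28928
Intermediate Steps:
l(P, O) = O + P
F = -14 (F = (-3 - 4)*(-4 + 6) = -7*2 = -14)
G = 784 (G = -7*(-14)*8 = 98*8 = 784)
(28228 + v(-93, -69)) + G = (28228 - 84) + 784 = 28144 + 784 = 28928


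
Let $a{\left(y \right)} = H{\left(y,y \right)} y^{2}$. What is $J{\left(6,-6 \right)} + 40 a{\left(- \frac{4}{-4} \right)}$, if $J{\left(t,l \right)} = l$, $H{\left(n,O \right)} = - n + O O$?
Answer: $-6$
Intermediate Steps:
$H{\left(n,O \right)} = O^{2} - n$ ($H{\left(n,O \right)} = - n + O^{2} = O^{2} - n$)
$a{\left(y \right)} = y^{2} \left(y^{2} - y\right)$ ($a{\left(y \right)} = \left(y^{2} - y\right) y^{2} = y^{2} \left(y^{2} - y\right)$)
$J{\left(6,-6 \right)} + 40 a{\left(- \frac{4}{-4} \right)} = -6 + 40 \left(- \frac{4}{-4}\right)^{3} \left(-1 - \frac{4}{-4}\right) = -6 + 40 \left(\left(-4\right) \left(- \frac{1}{4}\right)\right)^{3} \left(-1 - -1\right) = -6 + 40 \cdot 1^{3} \left(-1 + 1\right) = -6 + 40 \cdot 1 \cdot 0 = -6 + 40 \cdot 0 = -6 + 0 = -6$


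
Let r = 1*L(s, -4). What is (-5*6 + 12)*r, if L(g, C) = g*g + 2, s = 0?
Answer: -36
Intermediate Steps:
L(g, C) = 2 + g² (L(g, C) = g² + 2 = 2 + g²)
r = 2 (r = 1*(2 + 0²) = 1*(2 + 0) = 1*2 = 2)
(-5*6 + 12)*r = (-5*6 + 12)*2 = (-30 + 12)*2 = -18*2 = -36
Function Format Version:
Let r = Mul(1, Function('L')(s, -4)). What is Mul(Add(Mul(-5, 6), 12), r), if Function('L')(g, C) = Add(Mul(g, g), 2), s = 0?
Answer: -36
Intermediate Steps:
Function('L')(g, C) = Add(2, Pow(g, 2)) (Function('L')(g, C) = Add(Pow(g, 2), 2) = Add(2, Pow(g, 2)))
r = 2 (r = Mul(1, Add(2, Pow(0, 2))) = Mul(1, Add(2, 0)) = Mul(1, 2) = 2)
Mul(Add(Mul(-5, 6), 12), r) = Mul(Add(Mul(-5, 6), 12), 2) = Mul(Add(-30, 12), 2) = Mul(-18, 2) = -36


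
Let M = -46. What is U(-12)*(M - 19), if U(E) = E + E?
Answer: 1560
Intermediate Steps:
U(E) = 2*E
U(-12)*(M - 19) = (2*(-12))*(-46 - 19) = -24*(-65) = 1560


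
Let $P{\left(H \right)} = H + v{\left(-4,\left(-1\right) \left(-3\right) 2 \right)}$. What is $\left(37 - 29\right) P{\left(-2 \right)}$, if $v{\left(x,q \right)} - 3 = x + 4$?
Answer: $8$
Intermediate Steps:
$v{\left(x,q \right)} = 7 + x$ ($v{\left(x,q \right)} = 3 + \left(x + 4\right) = 3 + \left(4 + x\right) = 7 + x$)
$P{\left(H \right)} = 3 + H$ ($P{\left(H \right)} = H + \left(7 - 4\right) = H + 3 = 3 + H$)
$\left(37 - 29\right) P{\left(-2 \right)} = \left(37 - 29\right) \left(3 - 2\right) = 8 \cdot 1 = 8$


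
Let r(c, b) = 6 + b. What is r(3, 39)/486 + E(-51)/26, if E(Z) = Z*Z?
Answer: 35146/351 ≈ 100.13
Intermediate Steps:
E(Z) = Z**2
r(3, 39)/486 + E(-51)/26 = (6 + 39)/486 + (-51)**2/26 = 45*(1/486) + 2601*(1/26) = 5/54 + 2601/26 = 35146/351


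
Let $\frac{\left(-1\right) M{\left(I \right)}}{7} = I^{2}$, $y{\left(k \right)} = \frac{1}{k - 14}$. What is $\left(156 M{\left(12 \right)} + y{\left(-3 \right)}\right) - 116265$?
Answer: $- \frac{4649722}{17} \approx -2.7351 \cdot 10^{5}$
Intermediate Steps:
$y{\left(k \right)} = \frac{1}{-14 + k}$
$M{\left(I \right)} = - 7 I^{2}$
$\left(156 M{\left(12 \right)} + y{\left(-3 \right)}\right) - 116265 = \left(156 \left(- 7 \cdot 12^{2}\right) + \frac{1}{-14 - 3}\right) - 116265 = \left(156 \left(\left(-7\right) 144\right) + \frac{1}{-17}\right) - 116265 = \left(156 \left(-1008\right) - \frac{1}{17}\right) - 116265 = \left(-157248 - \frac{1}{17}\right) - 116265 = - \frac{2673217}{17} - 116265 = - \frac{4649722}{17}$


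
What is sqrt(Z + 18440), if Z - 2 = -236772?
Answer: I*sqrt(218330) ≈ 467.26*I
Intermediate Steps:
Z = -236770 (Z = 2 - 236772 = -236770)
sqrt(Z + 18440) = sqrt(-236770 + 18440) = sqrt(-218330) = I*sqrt(218330)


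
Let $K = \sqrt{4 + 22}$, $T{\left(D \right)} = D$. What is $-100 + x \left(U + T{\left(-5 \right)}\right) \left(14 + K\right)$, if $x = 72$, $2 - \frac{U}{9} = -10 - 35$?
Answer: $421244 + 30096 \sqrt{26} \approx 5.747 \cdot 10^{5}$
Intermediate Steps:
$U = 423$ ($U = 18 - 9 \left(-10 - 35\right) = 18 - -405 = 18 + 405 = 423$)
$K = \sqrt{26} \approx 5.099$
$-100 + x \left(U + T{\left(-5 \right)}\right) \left(14 + K\right) = -100 + 72 \left(423 - 5\right) \left(14 + \sqrt{26}\right) = -100 + 72 \cdot 418 \left(14 + \sqrt{26}\right) = -100 + 72 \left(5852 + 418 \sqrt{26}\right) = -100 + \left(421344 + 30096 \sqrt{26}\right) = 421244 + 30096 \sqrt{26}$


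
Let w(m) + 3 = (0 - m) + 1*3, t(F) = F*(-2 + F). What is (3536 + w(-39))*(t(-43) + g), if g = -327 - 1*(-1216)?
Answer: 10095800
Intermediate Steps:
w(m) = -m (w(m) = -3 + ((0 - m) + 1*3) = -3 + (-m + 3) = -3 + (3 - m) = -m)
g = 889 (g = -327 + 1216 = 889)
(3536 + w(-39))*(t(-43) + g) = (3536 - 1*(-39))*(-43*(-2 - 43) + 889) = (3536 + 39)*(-43*(-45) + 889) = 3575*(1935 + 889) = 3575*2824 = 10095800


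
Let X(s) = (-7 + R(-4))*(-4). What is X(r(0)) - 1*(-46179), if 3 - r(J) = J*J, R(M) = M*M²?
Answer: 46463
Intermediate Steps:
R(M) = M³
r(J) = 3 - J² (r(J) = 3 - J*J = 3 - J²)
X(s) = 284 (X(s) = (-7 + (-4)³)*(-4) = (-7 - 64)*(-4) = -71*(-4) = 284)
X(r(0)) - 1*(-46179) = 284 - 1*(-46179) = 284 + 46179 = 46463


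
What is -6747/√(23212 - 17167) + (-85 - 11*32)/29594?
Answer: -437/29594 - 173*√6045/155 ≈ -86.793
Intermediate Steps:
-6747/√(23212 - 17167) + (-85 - 11*32)/29594 = -6747*√6045/6045 + (-85 - 352)*(1/29594) = -173*√6045/155 - 437*1/29594 = -173*√6045/155 - 437/29594 = -437/29594 - 173*√6045/155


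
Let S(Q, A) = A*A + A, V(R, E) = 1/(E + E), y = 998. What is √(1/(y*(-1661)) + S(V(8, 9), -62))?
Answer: √10392544000411210/1657678 ≈ 61.498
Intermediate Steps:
V(R, E) = 1/(2*E)
S(Q, A) = A + A² (S(Q, A) = A² + A = A + A²)
√(1/(y*(-1661)) + S(V(8, 9), -62)) = √(1/(998*(-1661)) - 62*(1 - 62)) = √((1/998)*(-1/1661) - 62*(-61)) = √(-1/1657678 + 3782) = √(6269338195/1657678) = √10392544000411210/1657678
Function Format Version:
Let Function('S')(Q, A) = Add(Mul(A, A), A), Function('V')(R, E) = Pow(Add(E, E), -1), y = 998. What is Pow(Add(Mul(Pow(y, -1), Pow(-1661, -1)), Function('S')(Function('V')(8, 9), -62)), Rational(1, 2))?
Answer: Mul(Rational(1, 1657678), Pow(10392544000411210, Rational(1, 2))) ≈ 61.498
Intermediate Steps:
Function('V')(R, E) = Mul(Rational(1, 2), Pow(E, -1)) (Function('V')(R, E) = Pow(Mul(2, E), -1) = Mul(Rational(1, 2), Pow(E, -1)))
Function('S')(Q, A) = Add(A, Pow(A, 2)) (Function('S')(Q, A) = Add(Pow(A, 2), A) = Add(A, Pow(A, 2)))
Pow(Add(Mul(Pow(y, -1), Pow(-1661, -1)), Function('S')(Function('V')(8, 9), -62)), Rational(1, 2)) = Pow(Add(Mul(Pow(998, -1), Pow(-1661, -1)), Mul(-62, Add(1, -62))), Rational(1, 2)) = Pow(Add(Mul(Rational(1, 998), Rational(-1, 1661)), Mul(-62, -61)), Rational(1, 2)) = Pow(Add(Rational(-1, 1657678), 3782), Rational(1, 2)) = Pow(Rational(6269338195, 1657678), Rational(1, 2)) = Mul(Rational(1, 1657678), Pow(10392544000411210, Rational(1, 2)))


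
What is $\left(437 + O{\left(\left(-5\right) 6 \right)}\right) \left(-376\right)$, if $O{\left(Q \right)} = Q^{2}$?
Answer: $-502712$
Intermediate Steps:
$\left(437 + O{\left(\left(-5\right) 6 \right)}\right) \left(-376\right) = \left(437 + \left(\left(-5\right) 6\right)^{2}\right) \left(-376\right) = \left(437 + \left(-30\right)^{2}\right) \left(-376\right) = \left(437 + 900\right) \left(-376\right) = 1337 \left(-376\right) = -502712$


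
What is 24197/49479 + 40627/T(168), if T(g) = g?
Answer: 223805381/923608 ≈ 242.32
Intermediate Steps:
24197/49479 + 40627/T(168) = 24197/49479 + 40627/168 = 223805381/923608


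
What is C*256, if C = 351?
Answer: 89856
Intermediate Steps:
C*256 = 351*256 = 89856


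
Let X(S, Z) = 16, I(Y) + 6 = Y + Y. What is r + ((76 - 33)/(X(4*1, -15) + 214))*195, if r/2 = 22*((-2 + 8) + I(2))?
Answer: 9773/46 ≈ 212.46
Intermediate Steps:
I(Y) = -6 + 2*Y (I(Y) = -6 + (Y + Y) = -6 + 2*Y)
r = 176 (r = 2*(22*((-2 + 8) + (-6 + 2*2))) = 2*(22*(6 + (-6 + 4))) = 2*(22*(6 - 2)) = 2*(22*4) = 2*88 = 176)
r + ((76 - 33)/(X(4*1, -15) + 214))*195 = 176 + ((76 - 33)/(16 + 214))*195 = 176 + (43/230)*195 = 176 + 1677/46 = 9773/46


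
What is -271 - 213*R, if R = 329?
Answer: -70348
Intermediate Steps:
-271 - 213*R = -271 - 213*329 = -271 - 70077 = -70348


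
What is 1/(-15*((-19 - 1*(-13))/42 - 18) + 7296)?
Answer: 7/52977 ≈ 0.00013213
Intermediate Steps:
1/(-15*((-19 - 1*(-13))/42 - 18) + 7296) = 1/(-15*((-19 + 13)*(1/42) - 18) + 7296) = 1/(-15*(-6*1/42 - 18) + 7296) = 1/(-15*(-1/7 - 18) + 7296) = 1/(-15*(-127/7) + 7296) = 1/(1905/7 + 7296) = 1/(52977/7) = 7/52977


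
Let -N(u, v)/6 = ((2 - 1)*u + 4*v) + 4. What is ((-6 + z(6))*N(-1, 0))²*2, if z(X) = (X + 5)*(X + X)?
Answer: 10287648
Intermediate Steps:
N(u, v) = -24 - 24*v - 6*u (N(u, v) = -6*(((2 - 1)*u + 4*v) + 4) = -6*((1*u + 4*v) + 4) = -6*((u + 4*v) + 4) = -6*(4 + u + 4*v) = -24 - 24*v - 6*u)
z(X) = 2*X*(5 + X) (z(X) = (5 + X)*(2*X) = 2*X*(5 + X))
((-6 + z(6))*N(-1, 0))²*2 = ((-6 + 2*6*(5 + 6))*(-24 - 24*0 - 6*(-1)))²*2 = ((-6 + 2*6*11)*(-24 + 0 + 6))²*2 = ((-6 + 132)*(-18))²*2 = (126*(-18))²*2 = (-2268)²*2 = 5143824*2 = 10287648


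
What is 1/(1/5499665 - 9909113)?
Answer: -5499665/54496801947144 ≈ -1.0092e-7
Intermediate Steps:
1/(1/5499665 - 9909113) = 1/(-54496801947144/5499665) = -5499665/54496801947144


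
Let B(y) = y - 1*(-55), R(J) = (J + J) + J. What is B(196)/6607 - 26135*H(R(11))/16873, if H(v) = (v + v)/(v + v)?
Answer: -168438822/111479911 ≈ -1.5109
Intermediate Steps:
R(J) = 3*J (R(J) = 2*J + J = 3*J)
H(v) = 1 (H(v) = (2*v)/((2*v)) = (2*v)*(1/(2*v)) = 1)
B(y) = 55 + y (B(y) = y + 55 = 55 + y)
B(196)/6607 - 26135*H(R(11))/16873 = (55 + 196)/6607 - 26135/(16873/1) = 251*(1/6607) - 26135/(16873*1) = 251/6607 - 26135/16873 = -168438822/111479911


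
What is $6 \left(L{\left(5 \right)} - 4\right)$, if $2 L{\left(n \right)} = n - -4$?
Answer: $3$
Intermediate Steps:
$L{\left(n \right)} = 2 + \frac{n}{2}$ ($L{\left(n \right)} = \frac{n - -4}{2} = \frac{n + 4}{2} = \frac{4 + n}{2} = 2 + \frac{n}{2}$)
$6 \left(L{\left(5 \right)} - 4\right) = 6 \left(\left(2 + \frac{1}{2} \cdot 5\right) - 4\right) = 6 \left(\left(2 + \frac{5}{2}\right) - 4\right) = 6 \left(\frac{9}{2} - 4\right) = 6 \cdot \frac{1}{2} = 3$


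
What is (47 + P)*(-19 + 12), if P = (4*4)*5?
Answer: -889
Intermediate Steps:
P = 80 (P = 16*5 = 80)
(47 + P)*(-19 + 12) = (47 + 80)*(-19 + 12) = 127*(-7) = -889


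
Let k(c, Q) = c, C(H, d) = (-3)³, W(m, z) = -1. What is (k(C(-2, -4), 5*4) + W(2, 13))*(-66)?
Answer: 1848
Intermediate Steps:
C(H, d) = -27
(k(C(-2, -4), 5*4) + W(2, 13))*(-66) = (-27 - 1)*(-66) = -28*(-66) = 1848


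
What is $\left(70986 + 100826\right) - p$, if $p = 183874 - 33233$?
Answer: $21171$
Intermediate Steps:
$p = 150641$ ($p = 183874 - 33233 = 150641$)
$\left(70986 + 100826\right) - p = \left(70986 + 100826\right) - 150641 = 171812 - 150641 = 21171$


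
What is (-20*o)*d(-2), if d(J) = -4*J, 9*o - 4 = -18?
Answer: 2240/9 ≈ 248.89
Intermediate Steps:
o = -14/9 (o = 4/9 + (⅑)*(-18) = 4/9 - 2 = -14/9 ≈ -1.5556)
(-20*o)*d(-2) = (-20*(-14/9))*(-4*(-2)) = (280/9)*8 = 2240/9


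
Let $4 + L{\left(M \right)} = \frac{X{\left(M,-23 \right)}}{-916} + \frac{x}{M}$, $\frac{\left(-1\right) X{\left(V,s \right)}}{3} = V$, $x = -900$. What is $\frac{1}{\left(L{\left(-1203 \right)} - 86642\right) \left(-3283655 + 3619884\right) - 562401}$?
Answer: $- \frac{367316}{10701580314316521} \approx -3.4324 \cdot 10^{-11}$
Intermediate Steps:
$X{\left(V,s \right)} = - 3 V$
$L{\left(M \right)} = -4 - \frac{900}{M} + \frac{3 M}{916}$ ($L{\left(M \right)} = -4 + \left(\frac{\left(-3\right) M}{-916} - \frac{900}{M}\right) = -4 + \left(- 3 M \left(- \frac{1}{916}\right) - \frac{900}{M}\right) = -4 + \left(\frac{3 M}{916} - \frac{900}{M}\right) = -4 + \left(- \frac{900}{M} + \frac{3 M}{916}\right) = -4 - \frac{900}{M} + \frac{3 M}{916}$)
$\frac{1}{\left(L{\left(-1203 \right)} - 86642\right) \left(-3283655 + 3619884\right) - 562401} = \frac{1}{\left(\left(-4 - \frac{900}{-1203} + \frac{3}{916} \left(-1203\right)\right) - 86642\right) \left(-3283655 + 3619884\right) - 562401} = \frac{1}{\left(\left(-4 - - \frac{300}{401} - \frac{3609}{916}\right) - 86642\right) 336229 - 562401} = \frac{1}{\left(\left(-4 + \frac{300}{401} - \frac{3609}{916}\right) - 86642\right) 336229 - 562401} = \frac{1}{\left(- \frac{2641673}{367316} - 86642\right) 336229 - 562401} = \frac{1}{\left(- \frac{31827634545}{367316}\right) 336229 - 562401} = \frac{1}{- \frac{10701373735430805}{367316} - 562401} = \frac{1}{- \frac{10701580314316521}{367316}} = - \frac{367316}{10701580314316521}$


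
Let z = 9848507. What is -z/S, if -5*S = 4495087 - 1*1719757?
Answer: 9848507/555066 ≈ 17.743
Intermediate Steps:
S = -555066 (S = -(4495087 - 1*1719757)/5 = -(4495087 - 1719757)/5 = -⅕*2775330 = -555066)
-z/S = -9848507/(-555066) = -9848507*(-1)/555066 = -1*(-9848507/555066) = 9848507/555066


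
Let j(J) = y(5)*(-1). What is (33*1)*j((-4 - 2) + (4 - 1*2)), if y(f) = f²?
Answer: -825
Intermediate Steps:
j(J) = -25 (j(J) = 5²*(-1) = 25*(-1) = -25)
(33*1)*j((-4 - 2) + (4 - 1*2)) = (33*1)*(-25) = 33*(-25) = -825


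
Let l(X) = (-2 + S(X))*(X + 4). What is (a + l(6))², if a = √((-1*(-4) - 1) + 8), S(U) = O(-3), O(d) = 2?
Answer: 11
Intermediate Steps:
S(U) = 2
l(X) = 0 (l(X) = (-2 + 2)*(X + 4) = 0*(4 + X) = 0)
a = √11 (a = √((4 - 1) + 8) = √(3 + 8) = √11 ≈ 3.3166)
(a + l(6))² = (√11 + 0)² = (√11)² = 11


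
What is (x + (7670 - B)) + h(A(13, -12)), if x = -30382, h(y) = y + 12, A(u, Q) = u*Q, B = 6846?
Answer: -29702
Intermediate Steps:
A(u, Q) = Q*u
h(y) = 12 + y
(x + (7670 - B)) + h(A(13, -12)) = (-30382 + (7670 - 1*6846)) + (12 - 12*13) = (-30382 + (7670 - 6846)) + (12 - 156) = (-30382 + 824) - 144 = -29558 - 144 = -29702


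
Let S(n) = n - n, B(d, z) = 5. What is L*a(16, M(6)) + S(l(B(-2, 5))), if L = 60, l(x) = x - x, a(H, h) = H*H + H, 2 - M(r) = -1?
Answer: 16320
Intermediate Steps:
M(r) = 3 (M(r) = 2 - 1*(-1) = 2 + 1 = 3)
a(H, h) = H + H**2 (a(H, h) = H**2 + H = H + H**2)
l(x) = 0
S(n) = 0
L*a(16, M(6)) + S(l(B(-2, 5))) = 60*(16*(1 + 16)) + 0 = 60*(16*17) + 0 = 60*272 + 0 = 16320 + 0 = 16320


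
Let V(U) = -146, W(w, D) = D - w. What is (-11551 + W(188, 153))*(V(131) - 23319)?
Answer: 271865490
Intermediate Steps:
(-11551 + W(188, 153))*(V(131) - 23319) = (-11551 + (153 - 1*188))*(-146 - 23319) = (-11551 + (153 - 188))*(-23465) = (-11551 - 35)*(-23465) = -11586*(-23465) = 271865490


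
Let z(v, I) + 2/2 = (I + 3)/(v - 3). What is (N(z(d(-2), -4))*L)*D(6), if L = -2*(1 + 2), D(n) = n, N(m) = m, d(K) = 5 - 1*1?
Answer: 72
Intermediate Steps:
d(K) = 4 (d(K) = 5 - 1 = 4)
z(v, I) = -1 + (3 + I)/(-3 + v) (z(v, I) = -1 + (I + 3)/(v - 3) = -1 + (3 + I)/(-3 + v))
L = -6 (L = -2*3 = -6)
(N(z(d(-2), -4))*L)*D(6) = (((6 - 4 - 1*4)/(-3 + 4))*(-6))*6 = (((6 - 4 - 4)/1)*(-6))*6 = ((1*(-2))*(-6))*6 = -2*(-6)*6 = 12*6 = 72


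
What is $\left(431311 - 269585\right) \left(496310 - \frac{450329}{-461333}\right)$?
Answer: $\frac{37029534003510834}{461333} \approx 8.0266 \cdot 10^{10}$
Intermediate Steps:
$\left(431311 - 269585\right) \left(496310 - \frac{450329}{-461333}\right) = 161726 \left(496310 - - \frac{450329}{461333}\right) = 161726 \left(496310 + \frac{450329}{461333}\right) = 161726 \cdot \frac{228964631559}{461333} = \frac{37029534003510834}{461333}$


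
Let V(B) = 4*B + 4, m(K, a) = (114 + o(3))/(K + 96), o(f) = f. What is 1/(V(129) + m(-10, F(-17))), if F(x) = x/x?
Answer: 86/44837 ≈ 0.0019181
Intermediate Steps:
F(x) = 1
m(K, a) = 117/(96 + K) (m(K, a) = (114 + 3)/(K + 96) = 117/(96 + K))
V(B) = 4 + 4*B
1/(V(129) + m(-10, F(-17))) = 1/((4 + 4*129) + 117/(96 - 10)) = 1/((4 + 516) + 117/86) = 1/(520 + 117*(1/86)) = 1/(520 + 117/86) = 1/(44837/86) = 86/44837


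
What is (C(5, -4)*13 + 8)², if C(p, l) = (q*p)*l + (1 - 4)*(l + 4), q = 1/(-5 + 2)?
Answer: 80656/9 ≈ 8961.8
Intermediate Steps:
q = -⅓ (q = 1/(-3) = -⅓ ≈ -0.33333)
C(p, l) = -12 - 3*l - l*p/3 (C(p, l) = (-p/3)*l + (1 - 4)*(l + 4) = -l*p/3 - 3*(4 + l) = -l*p/3 + (-12 - 3*l) = -12 - 3*l - l*p/3)
(C(5, -4)*13 + 8)² = ((-12 - 3*(-4) - ⅓*(-4)*5)*13 + 8)² = ((-12 + 12 + 20/3)*13 + 8)² = ((20/3)*13 + 8)² = (260/3 + 8)² = (284/3)² = 80656/9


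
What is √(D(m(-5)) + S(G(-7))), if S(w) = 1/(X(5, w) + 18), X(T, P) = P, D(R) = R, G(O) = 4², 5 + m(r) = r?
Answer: I*√11526/34 ≈ 3.1576*I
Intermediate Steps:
m(r) = -5 + r
G(O) = 16
S(w) = 1/(18 + w) (S(w) = 1/(w + 18) = 1/(18 + w))
√(D(m(-5)) + S(G(-7))) = √((-5 - 5) + 1/(18 + 16)) = √(-10 + 1/34) = √(-339/34) = I*√11526/34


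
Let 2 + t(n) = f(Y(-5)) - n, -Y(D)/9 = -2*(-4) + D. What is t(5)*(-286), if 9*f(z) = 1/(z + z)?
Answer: 486629/243 ≈ 2002.6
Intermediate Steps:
Y(D) = -72 - 9*D (Y(D) = -9*(-2*(-4) + D) = -9*(8 + D) = -72 - 9*D)
f(z) = 1/(18*z) (f(z) = 1/(9*(z + z)) = 1/(9*((2*z))) = (1/(2*z))/9 = 1/(18*z))
t(n) = -973/486 - n (t(n) = -2 + (1/(18*(-72 - 9*(-5))) - n) = -2 + (1/(18*(-72 + 45)) - n) = -2 + ((1/18)/(-27) - n) = -2 + ((1/18)*(-1/27) - n) = -2 + (-1/486 - n) = -973/486 - n)
t(5)*(-286) = (-973/486 - 1*5)*(-286) = (-973/486 - 5)*(-286) = -3403/486*(-286) = 486629/243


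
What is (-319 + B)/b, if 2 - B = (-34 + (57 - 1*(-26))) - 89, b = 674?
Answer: -277/674 ≈ -0.41098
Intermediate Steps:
B = 42 (B = 2 - ((-34 + (57 - 1*(-26))) - 89) = 2 - ((-34 + (57 + 26)) - 89) = 2 - ((-34 + 83) - 89) = 2 - (49 - 89) = 2 - 1*(-40) = 2 + 40 = 42)
(-319 + B)/b = (-319 + 42)/674 = -277*1/674 = -277/674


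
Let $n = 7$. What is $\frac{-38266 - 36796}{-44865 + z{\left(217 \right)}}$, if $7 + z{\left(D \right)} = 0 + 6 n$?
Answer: $\frac{37531}{22415} \approx 1.6744$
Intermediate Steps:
$z{\left(D \right)} = 35$ ($z{\left(D \right)} = -7 + \left(0 + 6 \cdot 7\right) = -7 + \left(0 + 42\right) = -7 + 42 = 35$)
$\frac{-38266 - 36796}{-44865 + z{\left(217 \right)}} = \frac{-38266 - 36796}{-44865 + 35} = - \frac{75062}{-44830} = \left(-75062\right) \left(- \frac{1}{44830}\right) = \frac{37531}{22415}$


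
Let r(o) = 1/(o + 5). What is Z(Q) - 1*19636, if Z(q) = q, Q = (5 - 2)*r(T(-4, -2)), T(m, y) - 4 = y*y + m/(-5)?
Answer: -451623/23 ≈ -19636.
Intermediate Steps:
T(m, y) = 4 + y² - m/5 (T(m, y) = 4 + (y*y + m/(-5)) = 4 + (y² + m*(-⅕)) = 4 + (y² - m/5) = 4 + y² - m/5)
r(o) = 1/(5 + o)
Q = 5/23 (Q = (5 - 2)/(5 + (4 + (-2)² - ⅕*(-4))) = 3/(5 + (4 + 4 + ⅘)) = 3/(5 + 44/5) = 3/(69/5) = 3*(5/69) = 5/23 ≈ 0.21739)
Z(Q) - 1*19636 = 5/23 - 1*19636 = 5/23 - 19636 = -451623/23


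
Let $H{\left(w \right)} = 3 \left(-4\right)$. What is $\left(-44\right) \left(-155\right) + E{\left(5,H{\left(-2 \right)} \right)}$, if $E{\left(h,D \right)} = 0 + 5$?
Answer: $6825$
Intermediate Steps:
$H{\left(w \right)} = -12$
$E{\left(h,D \right)} = 5$
$\left(-44\right) \left(-155\right) + E{\left(5,H{\left(-2 \right)} \right)} = \left(-44\right) \left(-155\right) + 5 = 6820 + 5 = 6825$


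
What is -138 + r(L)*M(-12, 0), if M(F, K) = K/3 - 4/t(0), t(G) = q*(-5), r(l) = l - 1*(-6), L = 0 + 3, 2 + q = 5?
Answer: -678/5 ≈ -135.60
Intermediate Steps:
q = 3 (q = -2 + 5 = 3)
L = 3
r(l) = 6 + l (r(l) = l + 6 = 6 + l)
t(G) = -15 (t(G) = 3*(-5) = -15)
M(F, K) = 4/15 + K/3 (M(F, K) = K/3 - 4/(-15) = K*(⅓) - 4*(-1/15) = K/3 + 4/15 = 4/15 + K/3)
-138 + r(L)*M(-12, 0) = -138 + (6 + 3)*(4/15 + (⅓)*0) = -138 + 9*(4/15 + 0) = -138 + 9*(4/15) = -138 + 12/5 = -678/5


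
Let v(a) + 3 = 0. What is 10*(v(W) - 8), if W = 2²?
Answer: -110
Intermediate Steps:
W = 4
v(a) = -3 (v(a) = -3 + 0 = -3)
10*(v(W) - 8) = 10*(-3 - 8) = 10*(-11) = -110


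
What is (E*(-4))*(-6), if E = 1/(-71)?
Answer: -24/71 ≈ -0.33803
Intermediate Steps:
E = -1/71 ≈ -0.014085
(E*(-4))*(-6) = -1/71*(-4)*(-6) = (4/71)*(-6) = -24/71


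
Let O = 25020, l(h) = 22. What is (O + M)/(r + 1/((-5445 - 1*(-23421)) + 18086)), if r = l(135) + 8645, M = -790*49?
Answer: -98737756/62509871 ≈ -1.5796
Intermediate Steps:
M = -38710
r = 8667 (r = 22 + 8645 = 8667)
(O + M)/(r + 1/((-5445 - 1*(-23421)) + 18086)) = (25020 - 38710)/(8667 + 1/((-5445 - 1*(-23421)) + 18086)) = -13690/(8667 + 1/((-5445 + 23421) + 18086)) = -13690/(8667 + 1/(17976 + 18086)) = -13690/(8667 + 1/36062) = -13690/312549355/36062 = -13690*36062/312549355 = -98737756/62509871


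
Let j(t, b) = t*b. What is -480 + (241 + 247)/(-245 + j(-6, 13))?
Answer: -155528/323 ≈ -481.51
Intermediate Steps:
j(t, b) = b*t
-480 + (241 + 247)/(-245 + j(-6, 13)) = -480 + (241 + 247)/(-245 + 13*(-6)) = -480 + 488/(-245 - 78) = -480 + 488/(-323) = -480 + 488*(-1/323) = -480 - 488/323 = -155528/323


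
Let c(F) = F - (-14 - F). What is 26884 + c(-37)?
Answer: 26824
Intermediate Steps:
c(F) = 14 + 2*F (c(F) = F + (14 + F) = 14 + 2*F)
26884 + c(-37) = 26884 + (14 + 2*(-37)) = 26884 + (14 - 74) = 26884 - 60 = 26824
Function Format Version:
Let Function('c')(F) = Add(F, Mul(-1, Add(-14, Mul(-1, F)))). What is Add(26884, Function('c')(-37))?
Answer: 26824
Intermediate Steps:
Function('c')(F) = Add(14, Mul(2, F)) (Function('c')(F) = Add(F, Add(14, F)) = Add(14, Mul(2, F)))
Add(26884, Function('c')(-37)) = Add(26884, Add(14, Mul(2, -37))) = Add(26884, Add(14, -74)) = Add(26884, -60) = 26824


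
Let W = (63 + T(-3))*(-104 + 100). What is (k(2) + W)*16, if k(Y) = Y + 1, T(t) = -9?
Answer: -3408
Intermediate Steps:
W = -216 (W = (63 - 9)*(-104 + 100) = 54*(-4) = -216)
k(Y) = 1 + Y
(k(2) + W)*16 = ((1 + 2) - 216)*16 = (3 - 216)*16 = -213*16 = -3408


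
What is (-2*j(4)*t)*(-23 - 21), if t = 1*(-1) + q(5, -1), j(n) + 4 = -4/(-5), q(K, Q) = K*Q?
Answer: 8448/5 ≈ 1689.6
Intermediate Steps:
j(n) = -16/5 (j(n) = -4 - 4/(-5) = -4 - 4*(-1/5) = -4 + 4/5 = -16/5)
t = -6 (t = 1*(-1) + 5*(-1) = -1 - 5 = -6)
(-2*j(4)*t)*(-23 - 21) = (-(-32)*(-6)/5)*(-23 - 21) = -2*96/5*(-44) = -192/5*(-44) = 8448/5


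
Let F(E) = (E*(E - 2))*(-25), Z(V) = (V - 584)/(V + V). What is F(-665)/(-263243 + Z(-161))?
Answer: 3570617750/84763501 ≈ 42.124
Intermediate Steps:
Z(V) = (-584 + V)/(2*V) (Z(V) = (-584 + V)/((2*V)) = (-584 + V)*(1/(2*V)) = (-584 + V)/(2*V))
F(E) = -25*E*(-2 + E) (F(E) = (E*(-2 + E))*(-25) = -25*E*(-2 + E))
F(-665)/(-263243 + Z(-161)) = (25*(-665)*(2 - 1*(-665)))/(-263243 + (1/2)*(-584 - 161)/(-161)) = (25*(-665)*(2 + 665))/(-263243 + (1/2)*(-1/161)*(-745)) = (25*(-665)*667)/(-263243 + 745/322) = -11088875/(-84763501/322) = -11088875*(-322/84763501) = 3570617750/84763501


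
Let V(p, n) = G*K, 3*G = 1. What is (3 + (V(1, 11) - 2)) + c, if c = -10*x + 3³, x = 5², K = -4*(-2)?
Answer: -658/3 ≈ -219.33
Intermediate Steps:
K = 8
G = ⅓ (G = (⅓)*1 = ⅓ ≈ 0.33333)
V(p, n) = 8/3 (V(p, n) = (⅓)*8 = 8/3)
x = 25
c = -223 (c = -10*25 + 3³ = -250 + 27 = -223)
(3 + (V(1, 11) - 2)) + c = (3 + (8/3 - 2)) - 223 = (3 + ⅔) - 223 = 11/3 - 223 = -658/3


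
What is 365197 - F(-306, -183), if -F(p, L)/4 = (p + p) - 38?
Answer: 362597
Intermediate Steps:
F(p, L) = 152 - 8*p (F(p, L) = -4*((p + p) - 38) = -4*(2*p - 38) = -4*(-38 + 2*p) = 152 - 8*p)
365197 - F(-306, -183) = 365197 - (152 - 8*(-306)) = 365197 - (152 + 2448) = 365197 - 1*2600 = 365197 - 2600 = 362597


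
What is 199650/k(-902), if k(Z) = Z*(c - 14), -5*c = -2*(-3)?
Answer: 45375/3116 ≈ 14.562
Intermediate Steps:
c = -6/5 (c = -(-2)*(-3)/5 = -⅕*6 = -6/5 ≈ -1.2000)
k(Z) = -76*Z/5 (k(Z) = Z*(-6/5 - 14) = Z*(-76/5) = -76*Z/5)
199650/k(-902) = 199650/((-76/5*(-902))) = 199650/(68552/5) = 199650*(5/68552) = 45375/3116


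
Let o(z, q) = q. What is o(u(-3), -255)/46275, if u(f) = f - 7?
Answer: -17/3085 ≈ -0.0055105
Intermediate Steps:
u(f) = -7 + f
o(u(-3), -255)/46275 = -255/46275 = -255*1/46275 = -17/3085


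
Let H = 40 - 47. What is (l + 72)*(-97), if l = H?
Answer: -6305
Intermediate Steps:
H = -7
l = -7
(l + 72)*(-97) = (-7 + 72)*(-97) = 65*(-97) = -6305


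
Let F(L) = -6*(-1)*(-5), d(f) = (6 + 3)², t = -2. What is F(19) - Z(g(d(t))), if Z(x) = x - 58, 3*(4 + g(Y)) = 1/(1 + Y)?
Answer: 7871/246 ≈ 31.996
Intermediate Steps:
d(f) = 81 (d(f) = 9² = 81)
g(Y) = -4 + 1/(3*(1 + Y))
Z(x) = -58 + x
F(L) = -30 (F(L) = 6*(-5) = -30)
F(19) - Z(g(d(t))) = -30 - (-58 + (-11 - 12*81)/(3*(1 + 81))) = -30 - (-58 + (⅓)*(-11 - 972)/82) = -30 - (-58 + (⅓)*(1/82)*(-983)) = -30 - (-58 - 983/246) = -30 - 1*(-15251/246) = -30 + 15251/246 = 7871/246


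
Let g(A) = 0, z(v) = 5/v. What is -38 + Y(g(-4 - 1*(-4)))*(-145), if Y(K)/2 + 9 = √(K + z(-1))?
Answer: 2572 - 290*I*√5 ≈ 2572.0 - 648.46*I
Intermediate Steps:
Y(K) = -18 + 2*√(-5 + K) (Y(K) = -18 + 2*√(K + 5/(-1)) = -18 + 2*√(K + 5*(-1)) = -18 + 2*√(K - 5) = -18 + 2*√(-5 + K))
-38 + Y(g(-4 - 1*(-4)))*(-145) = -38 + (-18 + 2*√(-5 + 0))*(-145) = -38 + (-18 + 2*√(-5))*(-145) = -38 + (-18 + 2*(I*√5))*(-145) = -38 + (-18 + 2*I*√5)*(-145) = -38 + (2610 - 290*I*√5) = 2572 - 290*I*√5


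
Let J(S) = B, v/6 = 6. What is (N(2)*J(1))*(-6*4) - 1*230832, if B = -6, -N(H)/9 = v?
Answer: -277488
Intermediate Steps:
v = 36 (v = 6*6 = 36)
N(H) = -324 (N(H) = -9*36 = -324)
J(S) = -6
(N(2)*J(1))*(-6*4) - 1*230832 = (-324*(-6))*(-6*4) - 1*230832 = 1944*(-24) - 230832 = -46656 - 230832 = -277488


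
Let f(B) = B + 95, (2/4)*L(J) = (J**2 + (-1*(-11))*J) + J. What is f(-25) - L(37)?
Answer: -3556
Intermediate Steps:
L(J) = 2*J**2 + 24*J (L(J) = 2*((J**2 + (-1*(-11))*J) + J) = 2*((J**2 + 11*J) + J) = 2*(J**2 + 12*J) = 2*J**2 + 24*J)
f(B) = 95 + B
f(-25) - L(37) = (95 - 25) - 2*37*(12 + 37) = 70 - 2*37*49 = 70 - 1*3626 = 70 - 3626 = -3556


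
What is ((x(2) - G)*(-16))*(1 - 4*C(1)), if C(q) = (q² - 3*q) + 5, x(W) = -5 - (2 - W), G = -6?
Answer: 176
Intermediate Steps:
x(W) = -7 + W (x(W) = -5 + (-2 + W) = -7 + W)
C(q) = 5 + q² - 3*q
((x(2) - G)*(-16))*(1 - 4*C(1)) = (((-7 + 2) - 1*(-6))*(-16))*(1 - 4*(5 + 1² - 3*1)) = ((-5 + 6)*(-16))*(1 - 4*(5 + 1 - 3)) = (1*(-16))*(1 - 4*3) = -16*(1 - 12) = -16*(-11) = 176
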